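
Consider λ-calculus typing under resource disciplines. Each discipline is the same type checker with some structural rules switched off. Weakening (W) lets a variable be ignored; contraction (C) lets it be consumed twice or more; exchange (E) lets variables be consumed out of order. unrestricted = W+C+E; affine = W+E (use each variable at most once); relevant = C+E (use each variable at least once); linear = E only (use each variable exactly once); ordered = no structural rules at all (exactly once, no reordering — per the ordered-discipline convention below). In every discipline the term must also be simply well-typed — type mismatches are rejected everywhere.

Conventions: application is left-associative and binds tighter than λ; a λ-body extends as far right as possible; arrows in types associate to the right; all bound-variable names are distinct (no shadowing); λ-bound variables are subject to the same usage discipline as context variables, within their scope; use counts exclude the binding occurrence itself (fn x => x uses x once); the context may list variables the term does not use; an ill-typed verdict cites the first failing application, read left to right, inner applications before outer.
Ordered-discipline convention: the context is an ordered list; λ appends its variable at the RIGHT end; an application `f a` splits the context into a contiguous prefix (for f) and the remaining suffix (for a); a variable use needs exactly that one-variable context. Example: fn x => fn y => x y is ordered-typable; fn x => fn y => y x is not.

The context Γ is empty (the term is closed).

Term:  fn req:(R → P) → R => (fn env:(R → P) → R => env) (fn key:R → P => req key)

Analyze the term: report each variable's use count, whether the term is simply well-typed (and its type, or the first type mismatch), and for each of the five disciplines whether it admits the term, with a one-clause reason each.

usage: req (bound)=1; env (bound)=1; key (bound)=1
uses in reading order: env, req, key
typing: ✓ — ((R → P) → R) → (R → P) → R
ordered: ✓, req, env, key once each; derivable with no W/C/E
linear: ✓, req, env, key: one use apiece
affine: ✓, none of req, env, key used more than once
relevant: ✓, every one of req, env, key appears
unrestricted: ✓, typability at ((R → P) → R) → (R → P) → R is all that's needed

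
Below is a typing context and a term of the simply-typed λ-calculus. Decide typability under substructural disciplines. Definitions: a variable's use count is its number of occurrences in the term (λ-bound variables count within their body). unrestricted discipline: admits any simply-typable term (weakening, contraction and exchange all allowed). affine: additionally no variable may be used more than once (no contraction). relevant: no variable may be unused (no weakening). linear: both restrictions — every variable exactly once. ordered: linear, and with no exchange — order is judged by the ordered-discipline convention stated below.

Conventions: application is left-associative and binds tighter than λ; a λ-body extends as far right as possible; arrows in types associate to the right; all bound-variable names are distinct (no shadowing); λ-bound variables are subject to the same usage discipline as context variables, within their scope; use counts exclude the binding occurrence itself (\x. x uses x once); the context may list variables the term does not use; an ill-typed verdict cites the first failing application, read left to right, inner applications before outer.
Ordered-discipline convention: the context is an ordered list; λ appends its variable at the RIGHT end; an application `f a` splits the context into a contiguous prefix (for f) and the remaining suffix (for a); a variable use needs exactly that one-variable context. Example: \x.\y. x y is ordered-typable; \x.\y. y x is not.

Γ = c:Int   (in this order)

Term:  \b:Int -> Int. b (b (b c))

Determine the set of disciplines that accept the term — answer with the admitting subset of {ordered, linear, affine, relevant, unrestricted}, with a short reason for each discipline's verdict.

accepted by: relevant, unrestricted
use counts: c: 1×, b (bound): 3×
use order (left to right): b, b, b, c
typing: the term checks, with type (Int -> Int) -> Int
ordered ✗ (repeated use of b ×3)
linear ✗ (repeated use of b ×3)
affine ✗ (repeated use of b ×3)
relevant ✓ (c, b: all used, weakening unneeded)
unrestricted ✓ (well-typed at (Int -> Int) -> Int; no restrictions here)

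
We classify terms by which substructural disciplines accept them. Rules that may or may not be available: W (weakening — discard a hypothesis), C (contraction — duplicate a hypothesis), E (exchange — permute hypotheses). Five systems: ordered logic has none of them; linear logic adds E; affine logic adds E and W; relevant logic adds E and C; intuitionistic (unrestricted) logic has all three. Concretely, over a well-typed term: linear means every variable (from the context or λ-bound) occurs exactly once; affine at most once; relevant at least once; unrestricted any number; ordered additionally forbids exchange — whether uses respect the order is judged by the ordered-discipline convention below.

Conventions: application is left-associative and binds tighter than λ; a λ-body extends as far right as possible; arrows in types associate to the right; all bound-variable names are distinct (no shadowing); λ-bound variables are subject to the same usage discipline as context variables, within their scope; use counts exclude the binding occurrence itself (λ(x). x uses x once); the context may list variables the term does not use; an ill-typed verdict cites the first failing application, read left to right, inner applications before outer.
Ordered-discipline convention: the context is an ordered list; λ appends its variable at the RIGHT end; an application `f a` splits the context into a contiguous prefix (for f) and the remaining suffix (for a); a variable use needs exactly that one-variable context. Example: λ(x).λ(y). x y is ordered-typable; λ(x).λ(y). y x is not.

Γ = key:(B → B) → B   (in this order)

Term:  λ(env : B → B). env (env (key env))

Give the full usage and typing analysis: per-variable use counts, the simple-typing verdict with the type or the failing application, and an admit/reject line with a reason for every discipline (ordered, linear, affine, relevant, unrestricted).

counts: key ×1, env (bound) ×3
uses in reading order: env, env, key, env
typing: ✓ — (B → B) → B
ordered: ✗ — env ×3 used more than once (contraction)
linear: ✗ — env ×3 used more than once (contraction)
affine: ✗ — env ×3 used more than once (contraction)
relevant: ✓ — every one of key, env appears
unrestricted: ✓ — simply typable at (B → B) → B; W, C, E all held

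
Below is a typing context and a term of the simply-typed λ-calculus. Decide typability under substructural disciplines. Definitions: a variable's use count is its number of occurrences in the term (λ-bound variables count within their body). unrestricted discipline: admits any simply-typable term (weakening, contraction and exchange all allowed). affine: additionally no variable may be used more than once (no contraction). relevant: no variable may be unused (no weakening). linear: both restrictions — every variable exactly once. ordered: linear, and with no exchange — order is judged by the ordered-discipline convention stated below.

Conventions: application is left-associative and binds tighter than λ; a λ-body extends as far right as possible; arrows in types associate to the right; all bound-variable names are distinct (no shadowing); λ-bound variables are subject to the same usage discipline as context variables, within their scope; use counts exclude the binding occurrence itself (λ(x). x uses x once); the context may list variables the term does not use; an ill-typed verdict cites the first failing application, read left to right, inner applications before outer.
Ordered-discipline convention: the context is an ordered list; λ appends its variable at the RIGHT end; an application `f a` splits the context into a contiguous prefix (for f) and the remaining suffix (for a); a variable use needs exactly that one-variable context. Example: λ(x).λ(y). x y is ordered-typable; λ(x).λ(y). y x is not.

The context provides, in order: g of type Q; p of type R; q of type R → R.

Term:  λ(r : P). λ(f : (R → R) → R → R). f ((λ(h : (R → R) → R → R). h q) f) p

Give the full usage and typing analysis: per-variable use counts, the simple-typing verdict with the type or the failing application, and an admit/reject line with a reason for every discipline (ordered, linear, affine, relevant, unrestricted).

use counts: g: 0; p: 1; q: 1; r (λ-bound): 0; f (λ-bound): 2; h (λ-bound): 1
use order (left to right): f, h, q, f, p
typing: well-typed at P → ((R → R) → R → R) → R
ordered ✗ (uses contraction: f ×2; unused: g, r — weakening required)
linear ✗ (uses contraction: f ×2; unused: g, r — weakening required)
affine ✗ (uses contraction: f ×2)
relevant ✗ (unused: g, r — weakening required)
unrestricted ✓ (simply typable at P → ((R → R) → R → R) → R; W, C, E all held)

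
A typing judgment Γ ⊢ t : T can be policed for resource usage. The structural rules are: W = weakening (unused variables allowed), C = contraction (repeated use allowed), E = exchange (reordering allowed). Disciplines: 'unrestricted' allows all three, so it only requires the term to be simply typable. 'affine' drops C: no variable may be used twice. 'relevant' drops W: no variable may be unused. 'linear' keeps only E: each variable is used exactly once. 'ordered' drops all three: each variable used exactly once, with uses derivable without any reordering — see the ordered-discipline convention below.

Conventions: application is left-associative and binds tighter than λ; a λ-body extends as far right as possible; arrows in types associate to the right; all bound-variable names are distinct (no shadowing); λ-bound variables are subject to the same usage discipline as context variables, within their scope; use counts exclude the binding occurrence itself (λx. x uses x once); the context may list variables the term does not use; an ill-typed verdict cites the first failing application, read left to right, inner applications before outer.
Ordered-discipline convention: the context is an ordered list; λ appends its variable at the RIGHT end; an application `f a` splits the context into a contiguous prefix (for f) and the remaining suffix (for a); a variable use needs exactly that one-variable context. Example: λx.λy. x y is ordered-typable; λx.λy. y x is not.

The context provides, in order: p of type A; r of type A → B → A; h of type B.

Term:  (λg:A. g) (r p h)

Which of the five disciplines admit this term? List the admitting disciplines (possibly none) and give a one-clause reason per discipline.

admitted by: linear, affine, relevant, unrestricted
variable uses: p: 1; r: 1; h: 1; g (bound): 1
uses in reading order: g, r, p, h
typing: ✓ — A
ordered: ✗, no contiguous prefix/suffix split fits g, r, p, h
linear: ✓, each of p, r, h, g used exactly once
affine: ✓, no duplicate uses among p, r, h, g
relevant: ✓, every one of p, r, h, g appears
unrestricted: ✓, simply typable at A; W, C, E all held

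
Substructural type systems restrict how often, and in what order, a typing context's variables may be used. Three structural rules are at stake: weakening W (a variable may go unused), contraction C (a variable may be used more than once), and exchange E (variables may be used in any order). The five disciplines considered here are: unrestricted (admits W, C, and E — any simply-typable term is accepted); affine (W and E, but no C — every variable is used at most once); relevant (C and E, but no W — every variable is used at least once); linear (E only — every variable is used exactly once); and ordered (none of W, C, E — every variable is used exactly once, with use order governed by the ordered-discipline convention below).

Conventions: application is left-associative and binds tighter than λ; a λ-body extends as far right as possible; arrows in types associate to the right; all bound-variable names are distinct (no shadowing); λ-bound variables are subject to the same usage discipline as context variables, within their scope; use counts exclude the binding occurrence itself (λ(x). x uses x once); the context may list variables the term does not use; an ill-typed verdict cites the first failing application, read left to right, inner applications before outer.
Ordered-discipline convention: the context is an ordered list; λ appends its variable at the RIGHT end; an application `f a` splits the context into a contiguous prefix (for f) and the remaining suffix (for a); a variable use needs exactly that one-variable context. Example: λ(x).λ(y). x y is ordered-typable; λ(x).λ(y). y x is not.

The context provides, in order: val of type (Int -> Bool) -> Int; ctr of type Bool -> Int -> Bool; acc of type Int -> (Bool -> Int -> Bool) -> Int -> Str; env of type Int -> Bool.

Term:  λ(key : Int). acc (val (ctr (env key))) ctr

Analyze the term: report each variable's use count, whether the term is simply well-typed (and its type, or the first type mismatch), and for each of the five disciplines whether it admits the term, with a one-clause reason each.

variable uses: val ×1, ctr ×2, acc ×1, env ×1, key [bound] ×1
uses in reading order: acc, val, ctr, env, key, ctr
typing: well-typed — term : Int -> Int -> Str
ordered: ✗ — needs contraction — ctr ×2
linear: ✗ — needs contraction — ctr ×2
affine: ✗ — needs contraction — ctr ×2
relevant: ✓ — none of val, ctr, acc, env, key goes unused
unrestricted: ✓ — type-checks (Int -> Int -> Str) and nothing is barred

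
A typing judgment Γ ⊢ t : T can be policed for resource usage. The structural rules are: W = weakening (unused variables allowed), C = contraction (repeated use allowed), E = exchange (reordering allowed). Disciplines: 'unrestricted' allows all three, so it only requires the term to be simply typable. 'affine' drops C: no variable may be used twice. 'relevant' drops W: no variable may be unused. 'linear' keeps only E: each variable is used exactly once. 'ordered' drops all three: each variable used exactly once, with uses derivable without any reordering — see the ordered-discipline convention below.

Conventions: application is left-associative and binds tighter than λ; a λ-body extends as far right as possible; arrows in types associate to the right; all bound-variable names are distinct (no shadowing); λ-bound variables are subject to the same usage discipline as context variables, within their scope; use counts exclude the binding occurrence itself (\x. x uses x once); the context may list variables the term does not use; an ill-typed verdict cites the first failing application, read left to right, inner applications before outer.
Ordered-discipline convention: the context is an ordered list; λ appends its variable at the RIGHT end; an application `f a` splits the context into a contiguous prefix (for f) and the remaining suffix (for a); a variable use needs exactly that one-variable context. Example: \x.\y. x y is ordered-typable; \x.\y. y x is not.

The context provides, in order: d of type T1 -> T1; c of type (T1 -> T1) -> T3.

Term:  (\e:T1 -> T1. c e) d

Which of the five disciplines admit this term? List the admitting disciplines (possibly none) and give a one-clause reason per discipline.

accepted by: linear, affine, relevant, unrestricted
usage: d ×1, c ×1, e [bound] ×1
order of uses: c, e, d
typing: ✓ — T3
ordered: ✗ — use order c, e, d needs exchange
linear: ✓ — single use per variable (d, c, e)
affine: ✓ — at most one use each (d, c, e)
relevant: ✓ — every one of d, c, e appears
unrestricted: ✓ — typability at T3 is all that's needed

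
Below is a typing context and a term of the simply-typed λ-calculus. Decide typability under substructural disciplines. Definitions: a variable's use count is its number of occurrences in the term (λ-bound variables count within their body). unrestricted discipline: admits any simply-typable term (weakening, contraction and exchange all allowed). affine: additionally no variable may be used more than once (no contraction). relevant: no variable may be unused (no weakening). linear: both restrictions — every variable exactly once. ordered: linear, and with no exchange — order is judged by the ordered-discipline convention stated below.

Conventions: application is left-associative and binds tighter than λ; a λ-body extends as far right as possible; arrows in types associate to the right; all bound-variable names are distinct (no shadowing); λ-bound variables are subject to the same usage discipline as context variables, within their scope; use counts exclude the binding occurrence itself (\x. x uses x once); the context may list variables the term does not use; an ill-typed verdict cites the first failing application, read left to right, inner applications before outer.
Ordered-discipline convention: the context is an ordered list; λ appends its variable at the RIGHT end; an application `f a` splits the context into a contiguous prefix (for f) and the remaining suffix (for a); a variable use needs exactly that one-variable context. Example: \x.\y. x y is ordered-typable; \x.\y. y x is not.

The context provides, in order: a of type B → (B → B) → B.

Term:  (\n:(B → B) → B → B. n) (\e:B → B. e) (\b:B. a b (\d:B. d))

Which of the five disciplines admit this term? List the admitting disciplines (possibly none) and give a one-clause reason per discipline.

admitted by: ordered, linear, affine, relevant, unrestricted
use counts: a: 1; n (bound): 1; e (bound): 1; b (bound): 1; d (bound): 1
uses in reading order: n, e, a, b, d
typing: well-typed — term : B → B
ordered: ✓, a, n, e, b, d: once each, no exchange needed
linear: ✓, single use per variable (a, n, e, b, d)
affine: ✓, at most one use each (a, n, e, b, d)
relevant: ✓, every one of a, n, e, b, d appears
unrestricted: ✓, simply typable at B → B; W, C, E all held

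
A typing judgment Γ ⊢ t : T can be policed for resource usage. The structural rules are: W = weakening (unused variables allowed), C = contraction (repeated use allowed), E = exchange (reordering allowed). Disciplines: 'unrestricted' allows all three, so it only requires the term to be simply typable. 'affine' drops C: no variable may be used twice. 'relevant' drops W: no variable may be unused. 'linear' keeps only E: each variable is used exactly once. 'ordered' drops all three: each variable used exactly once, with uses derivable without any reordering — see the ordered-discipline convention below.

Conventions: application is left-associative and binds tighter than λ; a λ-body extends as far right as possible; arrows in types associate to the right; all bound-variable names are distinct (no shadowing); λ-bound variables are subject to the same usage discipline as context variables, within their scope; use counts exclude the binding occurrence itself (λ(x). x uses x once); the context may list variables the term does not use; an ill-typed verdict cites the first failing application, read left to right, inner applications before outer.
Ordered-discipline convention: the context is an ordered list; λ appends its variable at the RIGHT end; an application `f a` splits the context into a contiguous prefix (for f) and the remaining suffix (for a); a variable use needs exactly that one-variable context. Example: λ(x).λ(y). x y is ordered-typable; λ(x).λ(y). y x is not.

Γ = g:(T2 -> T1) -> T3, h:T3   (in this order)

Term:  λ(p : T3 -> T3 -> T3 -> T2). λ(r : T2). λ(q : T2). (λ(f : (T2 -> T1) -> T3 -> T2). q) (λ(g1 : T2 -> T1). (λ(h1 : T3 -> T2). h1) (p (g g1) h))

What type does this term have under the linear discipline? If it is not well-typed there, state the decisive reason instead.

not well-typed under linear — r, f never used (weakening)
variable uses: g=1; h=1; p (bound)=1; r (bound)=0; q (bound)=1; f (bound)=0; g1 (bound)=1; h1 (bound)=1
uses in reading order: q, h1, p, g, g1, h
typing: well-typed — term : (T3 -> T3 -> T3 -> T2) -> T2 -> T2 -> T2
summary: ordered ✗; linear ✗; affine ✓; relevant ✗; unrestricted ✓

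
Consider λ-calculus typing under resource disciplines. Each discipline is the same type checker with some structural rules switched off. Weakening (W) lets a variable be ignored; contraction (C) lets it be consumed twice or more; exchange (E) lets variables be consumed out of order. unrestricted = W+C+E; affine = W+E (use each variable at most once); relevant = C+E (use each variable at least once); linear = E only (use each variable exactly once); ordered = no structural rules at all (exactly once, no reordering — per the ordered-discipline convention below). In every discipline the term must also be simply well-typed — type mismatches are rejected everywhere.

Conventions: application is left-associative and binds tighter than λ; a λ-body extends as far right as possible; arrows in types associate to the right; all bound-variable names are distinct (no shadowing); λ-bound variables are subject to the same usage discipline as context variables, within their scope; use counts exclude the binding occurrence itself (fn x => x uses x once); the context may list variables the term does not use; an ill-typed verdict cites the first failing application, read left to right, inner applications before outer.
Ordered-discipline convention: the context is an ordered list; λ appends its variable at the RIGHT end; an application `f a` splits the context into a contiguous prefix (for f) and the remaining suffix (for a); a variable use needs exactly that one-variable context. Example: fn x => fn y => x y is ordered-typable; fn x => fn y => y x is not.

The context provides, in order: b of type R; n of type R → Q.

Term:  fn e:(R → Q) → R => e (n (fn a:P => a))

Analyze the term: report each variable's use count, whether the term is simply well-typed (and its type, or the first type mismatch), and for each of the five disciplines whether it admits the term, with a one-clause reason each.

use counts: b=0; n=1; e [bound]=1; a [bound]=1
left-to-right use order: e, n, a
typing: ill-typed: an argument P → P mismatches the expected R
ordered: ✗ — not simply typable
linear: ✗ — fails simple typing
affine: ✗ — a type mismatch blocks all five
relevant: ✗ — the type mismatch rejects it
unrestricted: ✗ — not simply typable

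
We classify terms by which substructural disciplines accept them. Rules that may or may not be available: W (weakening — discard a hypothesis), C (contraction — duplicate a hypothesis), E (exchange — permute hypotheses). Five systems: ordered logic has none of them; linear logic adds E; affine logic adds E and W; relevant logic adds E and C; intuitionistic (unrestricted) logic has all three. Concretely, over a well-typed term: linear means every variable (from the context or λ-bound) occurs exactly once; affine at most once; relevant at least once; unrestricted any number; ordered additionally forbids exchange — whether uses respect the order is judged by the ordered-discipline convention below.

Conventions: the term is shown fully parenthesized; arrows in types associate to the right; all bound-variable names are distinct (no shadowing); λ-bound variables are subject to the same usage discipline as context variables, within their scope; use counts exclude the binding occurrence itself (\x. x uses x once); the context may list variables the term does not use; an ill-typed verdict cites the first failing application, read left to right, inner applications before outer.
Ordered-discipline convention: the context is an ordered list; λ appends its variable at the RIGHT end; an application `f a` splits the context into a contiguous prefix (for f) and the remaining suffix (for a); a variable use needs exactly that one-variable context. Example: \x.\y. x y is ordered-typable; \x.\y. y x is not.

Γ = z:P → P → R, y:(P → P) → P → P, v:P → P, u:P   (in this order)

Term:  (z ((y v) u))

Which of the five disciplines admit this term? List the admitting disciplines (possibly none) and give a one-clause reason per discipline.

admitted in: ordered, linear, affine, relevant, unrestricted
variable uses: z: 1×; y: 1×; v: 1×; u: 1×
use order (left to right): z, y, v, u
typing: well-typed at P → R
ordered: ✓, single-use (z, y, v, u), ordered derivation ok
linear: ✓, z, y, v, u: one use apiece
affine: ✓, no duplicate uses among z, y, v, u
relevant: ✓, z, y, v, u: all used, weakening unneeded
unrestricted: ✓, simply typable at P → R; W, C, E all held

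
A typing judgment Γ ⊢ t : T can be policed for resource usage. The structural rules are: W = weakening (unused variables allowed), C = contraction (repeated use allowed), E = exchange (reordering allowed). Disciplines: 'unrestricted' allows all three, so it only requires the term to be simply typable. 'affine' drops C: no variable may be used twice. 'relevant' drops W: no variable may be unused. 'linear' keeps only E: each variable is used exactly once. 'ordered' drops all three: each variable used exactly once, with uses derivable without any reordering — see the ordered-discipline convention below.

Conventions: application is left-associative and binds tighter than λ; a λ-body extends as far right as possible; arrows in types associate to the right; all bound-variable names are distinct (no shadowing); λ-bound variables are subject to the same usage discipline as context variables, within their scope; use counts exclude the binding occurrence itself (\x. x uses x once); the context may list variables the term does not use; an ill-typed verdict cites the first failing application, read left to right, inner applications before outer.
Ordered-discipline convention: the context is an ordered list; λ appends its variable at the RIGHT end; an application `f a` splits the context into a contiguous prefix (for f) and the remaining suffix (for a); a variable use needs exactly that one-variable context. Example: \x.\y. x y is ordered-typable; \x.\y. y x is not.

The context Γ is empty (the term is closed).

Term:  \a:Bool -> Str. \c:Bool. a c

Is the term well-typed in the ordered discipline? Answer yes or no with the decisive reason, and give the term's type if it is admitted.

yes — one use each (a, c); ordered split holds; term : (Bool -> Str) -> Bool -> Str
counts: a (bound): 1, c (bound): 1
use order (left to right): a, c
typing: well-typed at (Bool -> Str) -> Bool -> Str
summary: ordered ✓ | linear ✓ | affine ✓ | relevant ✓ | unrestricted ✓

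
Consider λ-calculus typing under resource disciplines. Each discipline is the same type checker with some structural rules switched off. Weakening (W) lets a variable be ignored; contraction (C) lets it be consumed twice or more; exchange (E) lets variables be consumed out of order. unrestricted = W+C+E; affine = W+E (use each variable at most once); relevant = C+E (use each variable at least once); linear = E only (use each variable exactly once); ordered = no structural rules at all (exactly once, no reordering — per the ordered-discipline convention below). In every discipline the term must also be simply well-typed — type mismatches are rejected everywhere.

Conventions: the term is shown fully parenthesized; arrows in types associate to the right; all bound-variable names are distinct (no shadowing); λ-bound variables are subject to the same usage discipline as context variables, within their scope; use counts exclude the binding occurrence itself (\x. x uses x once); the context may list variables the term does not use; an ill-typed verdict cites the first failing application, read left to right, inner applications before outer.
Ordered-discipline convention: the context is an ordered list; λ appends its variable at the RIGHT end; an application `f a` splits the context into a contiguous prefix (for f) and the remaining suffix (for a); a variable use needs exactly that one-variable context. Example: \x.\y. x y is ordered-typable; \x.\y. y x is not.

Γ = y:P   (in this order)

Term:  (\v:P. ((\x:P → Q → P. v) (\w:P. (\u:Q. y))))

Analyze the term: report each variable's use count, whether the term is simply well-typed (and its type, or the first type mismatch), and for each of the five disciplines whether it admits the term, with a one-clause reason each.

counts: y: 1×, v [bound]: 1×, x [bound]: 0×, w [bound]: 0×, u [bound]: 0×
use order (left to right): v, y
typing: the term checks, with type P → P
ordered ✗ (unused: x, w, u — weakening required)
linear ✗ (unused: x, w, u — weakening required)
affine ✓ (at most one use each (y, v, x, w, u))
relevant ✗ (unused: x, w, u — weakening required)
unrestricted ✓ (typability at P → P is all that's needed)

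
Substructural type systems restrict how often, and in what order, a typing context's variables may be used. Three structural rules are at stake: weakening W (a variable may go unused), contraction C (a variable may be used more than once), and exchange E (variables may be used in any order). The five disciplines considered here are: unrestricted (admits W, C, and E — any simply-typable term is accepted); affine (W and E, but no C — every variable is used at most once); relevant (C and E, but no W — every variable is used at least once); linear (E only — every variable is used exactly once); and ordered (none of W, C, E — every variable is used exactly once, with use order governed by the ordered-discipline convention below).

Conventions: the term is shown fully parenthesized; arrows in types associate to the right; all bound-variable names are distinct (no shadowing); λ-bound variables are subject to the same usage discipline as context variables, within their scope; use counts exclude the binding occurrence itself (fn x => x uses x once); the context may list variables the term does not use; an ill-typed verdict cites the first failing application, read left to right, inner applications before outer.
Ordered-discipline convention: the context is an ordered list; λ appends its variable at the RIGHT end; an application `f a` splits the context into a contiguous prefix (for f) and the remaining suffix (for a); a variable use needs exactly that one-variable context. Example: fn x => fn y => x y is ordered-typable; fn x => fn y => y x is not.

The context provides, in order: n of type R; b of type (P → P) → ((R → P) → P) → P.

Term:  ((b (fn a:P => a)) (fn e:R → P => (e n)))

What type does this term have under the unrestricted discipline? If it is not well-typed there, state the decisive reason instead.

term : P
variable uses: n=1; b=1; a (bound)=1; e (bound)=1
left-to-right use order: b, a, e, n
typing: well-typed at P
across the five disciplines: ordered ✗ · linear ✓ · affine ✓ · relevant ✓ · unrestricted ✓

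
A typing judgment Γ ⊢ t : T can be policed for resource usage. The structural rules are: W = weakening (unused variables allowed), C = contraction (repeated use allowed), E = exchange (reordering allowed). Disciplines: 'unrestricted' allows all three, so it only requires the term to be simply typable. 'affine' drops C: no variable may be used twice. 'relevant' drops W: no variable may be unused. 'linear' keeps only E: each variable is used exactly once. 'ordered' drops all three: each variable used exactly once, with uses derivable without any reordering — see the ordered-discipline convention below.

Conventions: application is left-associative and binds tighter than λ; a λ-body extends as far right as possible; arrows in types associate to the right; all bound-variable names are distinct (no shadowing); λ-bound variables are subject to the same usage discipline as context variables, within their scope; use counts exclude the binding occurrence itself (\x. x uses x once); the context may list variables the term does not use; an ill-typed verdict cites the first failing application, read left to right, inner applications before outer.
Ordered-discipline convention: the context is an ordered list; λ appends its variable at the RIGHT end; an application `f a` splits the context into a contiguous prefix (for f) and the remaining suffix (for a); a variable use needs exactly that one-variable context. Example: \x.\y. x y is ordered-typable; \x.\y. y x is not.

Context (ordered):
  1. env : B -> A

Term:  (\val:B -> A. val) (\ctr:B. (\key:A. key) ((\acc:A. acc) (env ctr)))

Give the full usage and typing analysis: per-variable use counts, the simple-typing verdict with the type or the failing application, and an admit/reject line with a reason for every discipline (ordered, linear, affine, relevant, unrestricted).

variable uses: env ×1; val (λ-bound) ×1; ctr (λ-bound) ×1; key (λ-bound) ×1; acc (λ-bound) ×1
use order (left to right): val, key, acc, env, ctr
typing: ✓ — B -> A
ordered: ✓ — env, val, ctr, key, acc: once each, no exchange needed
linear: ✓ — env, val, ctr, key, acc: one use apiece
affine: ✓ — env, val, ctr, key, acc: no repeats, contraction unneeded
relevant: ✓ — none of env, val, ctr, key, acc goes unused
unrestricted: ✓ — type-checks (B -> A) and nothing is barred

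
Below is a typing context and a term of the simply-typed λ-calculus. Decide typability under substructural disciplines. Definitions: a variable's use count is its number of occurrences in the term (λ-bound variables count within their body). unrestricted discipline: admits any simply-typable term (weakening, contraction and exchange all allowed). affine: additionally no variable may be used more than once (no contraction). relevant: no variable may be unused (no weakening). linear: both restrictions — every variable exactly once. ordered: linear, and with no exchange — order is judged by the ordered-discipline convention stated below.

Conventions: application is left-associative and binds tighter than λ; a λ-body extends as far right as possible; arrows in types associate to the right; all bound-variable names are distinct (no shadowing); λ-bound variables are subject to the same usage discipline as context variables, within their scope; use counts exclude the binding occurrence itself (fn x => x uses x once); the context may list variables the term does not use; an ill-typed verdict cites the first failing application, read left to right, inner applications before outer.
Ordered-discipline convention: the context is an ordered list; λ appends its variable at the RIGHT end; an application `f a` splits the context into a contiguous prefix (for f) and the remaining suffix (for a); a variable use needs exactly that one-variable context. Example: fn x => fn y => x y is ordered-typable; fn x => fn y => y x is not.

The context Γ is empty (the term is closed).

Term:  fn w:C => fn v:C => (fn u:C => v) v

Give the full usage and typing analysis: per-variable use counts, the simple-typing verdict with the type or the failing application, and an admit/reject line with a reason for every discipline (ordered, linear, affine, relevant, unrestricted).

usage: w (bound) ×0; v (bound) ×2; u (bound) ×0
order of uses: v, v
typing: well-typed at C → C → C
ordered: ✗, uses contraction: v ×2; unused: w, u — weakening required
linear: ✗, uses contraction: v ×2; unused: w, u — weakening required
affine: ✗, uses contraction: v ×2
relevant: ✗, unused: w, u — weakening required
unrestricted: ✓, typability at C → C → C is all that's needed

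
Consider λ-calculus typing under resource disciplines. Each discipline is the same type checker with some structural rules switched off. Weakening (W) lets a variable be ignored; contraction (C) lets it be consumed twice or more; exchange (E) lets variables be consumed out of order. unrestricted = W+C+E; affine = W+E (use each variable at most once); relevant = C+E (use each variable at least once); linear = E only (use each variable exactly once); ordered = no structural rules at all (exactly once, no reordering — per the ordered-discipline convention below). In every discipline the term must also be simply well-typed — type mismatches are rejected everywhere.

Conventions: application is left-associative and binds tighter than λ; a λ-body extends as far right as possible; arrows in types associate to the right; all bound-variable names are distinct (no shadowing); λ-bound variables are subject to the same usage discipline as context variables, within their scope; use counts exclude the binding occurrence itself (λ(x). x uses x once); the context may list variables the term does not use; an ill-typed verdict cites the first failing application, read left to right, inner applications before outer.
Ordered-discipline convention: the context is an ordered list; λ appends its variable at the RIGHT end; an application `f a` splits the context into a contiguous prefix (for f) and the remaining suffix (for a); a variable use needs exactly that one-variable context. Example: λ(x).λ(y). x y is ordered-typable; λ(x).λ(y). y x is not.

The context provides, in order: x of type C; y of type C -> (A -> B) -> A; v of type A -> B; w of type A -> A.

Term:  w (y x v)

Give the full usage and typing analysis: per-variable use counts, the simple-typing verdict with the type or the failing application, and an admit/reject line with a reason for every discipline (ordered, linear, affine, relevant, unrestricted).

use counts: x: 1×, y: 1×, v: 1×, w: 1×
use order (left to right): w, y, x, v
typing: well-typed — term : A
ordered ✗ (needs exchange: uses follow w, y, x, v)
linear ✓ (x, y, v, w: one use apiece)
affine ✓ (none of x, y, v, w used more than once)
relevant ✓ (at least one use each (x, y, v, w))
unrestricted ✓ (type-checks (A) and nothing is barred)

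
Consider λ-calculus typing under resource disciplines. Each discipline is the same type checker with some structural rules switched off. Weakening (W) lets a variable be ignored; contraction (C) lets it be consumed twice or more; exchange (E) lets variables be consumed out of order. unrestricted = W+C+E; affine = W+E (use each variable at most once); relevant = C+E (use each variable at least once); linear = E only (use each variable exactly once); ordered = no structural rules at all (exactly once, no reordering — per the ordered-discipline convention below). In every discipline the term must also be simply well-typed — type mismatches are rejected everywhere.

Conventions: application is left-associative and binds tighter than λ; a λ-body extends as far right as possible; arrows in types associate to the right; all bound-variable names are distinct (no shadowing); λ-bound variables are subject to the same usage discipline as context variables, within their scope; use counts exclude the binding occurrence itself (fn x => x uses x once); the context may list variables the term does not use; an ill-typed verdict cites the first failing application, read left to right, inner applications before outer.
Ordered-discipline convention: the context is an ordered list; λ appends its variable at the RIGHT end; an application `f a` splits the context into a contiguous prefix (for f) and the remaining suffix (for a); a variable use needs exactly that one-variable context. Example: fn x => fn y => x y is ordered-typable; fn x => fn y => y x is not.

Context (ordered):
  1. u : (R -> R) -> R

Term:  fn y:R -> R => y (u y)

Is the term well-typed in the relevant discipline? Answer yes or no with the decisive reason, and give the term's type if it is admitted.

yes — none of u, y goes unused; term : (R -> R) -> R
usage: u: 1×, y (bound): 2×
use order (left to right): y, u, y
typing: well-typed at (R -> R) -> R
across the five disciplines: ordered ✗, linear ✗, affine ✗, relevant ✓, unrestricted ✓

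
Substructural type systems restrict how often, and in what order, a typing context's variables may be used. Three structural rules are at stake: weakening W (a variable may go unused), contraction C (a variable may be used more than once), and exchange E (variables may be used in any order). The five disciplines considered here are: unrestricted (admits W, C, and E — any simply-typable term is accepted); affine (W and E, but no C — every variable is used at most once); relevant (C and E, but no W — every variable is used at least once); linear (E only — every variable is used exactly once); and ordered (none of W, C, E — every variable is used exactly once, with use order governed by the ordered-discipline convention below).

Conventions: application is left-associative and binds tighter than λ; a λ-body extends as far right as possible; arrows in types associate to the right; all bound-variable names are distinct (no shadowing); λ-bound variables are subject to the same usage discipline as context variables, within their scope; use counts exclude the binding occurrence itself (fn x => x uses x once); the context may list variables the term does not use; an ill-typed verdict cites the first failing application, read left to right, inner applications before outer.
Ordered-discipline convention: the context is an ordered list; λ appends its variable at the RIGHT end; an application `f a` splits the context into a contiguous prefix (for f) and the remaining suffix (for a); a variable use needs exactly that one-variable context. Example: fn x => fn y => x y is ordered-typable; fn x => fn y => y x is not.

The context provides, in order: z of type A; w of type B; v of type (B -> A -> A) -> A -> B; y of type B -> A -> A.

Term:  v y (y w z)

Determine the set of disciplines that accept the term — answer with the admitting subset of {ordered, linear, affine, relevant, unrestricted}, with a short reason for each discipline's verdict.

admitting disciplines: relevant, unrestricted
counts: z ×1; w ×1; v ×1; y ×2
uses in reading order: v, y, y, w, z
typing: ✓ — B
ordered ✗ (repeated use of y ×2)
linear ✗ (repeated use of y ×2)
affine ✗ (repeated use of y ×2)
relevant ✓ (at least one use each (z, w, v, y))
unrestricted ✓ (typability at B is all that's needed)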